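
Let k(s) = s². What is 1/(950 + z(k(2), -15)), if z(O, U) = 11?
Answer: 1/961 ≈ 0.0010406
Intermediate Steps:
1/(950 + z(k(2), -15)) = 1/(950 + 11) = 1/961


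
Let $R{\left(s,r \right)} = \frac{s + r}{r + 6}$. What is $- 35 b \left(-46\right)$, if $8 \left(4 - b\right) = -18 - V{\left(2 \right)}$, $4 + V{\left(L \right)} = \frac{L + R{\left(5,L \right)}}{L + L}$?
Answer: $\frac{1203475}{128} \approx 9402.2$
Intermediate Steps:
$R{\left(s,r \right)} = \frac{r + s}{6 + r}$
$V{\left(L \right)} = -4 + \frac{L + \frac{5 + L}{6 + L}}{2 L}$ ($V{\left(L \right)} = -4 + \frac{L + \frac{L + 5}{6 + L}}{L + L} = -4 + \frac{L + \frac{5 + L}{6 + L}}{2 L}$)
$b = \frac{1495}{256}$ ($b = 4 - \frac{-18 - \frac{5 + 2 - 14 \left(6 + 2\right)}{2 \cdot 2 \left(6 + 2\right)}}{8} = 4 - \frac{-18 - \frac{1}{2} \cdot \frac{1}{2} \cdot \frac{1}{8} \left(5 + 2 - 14 \cdot 8\right)}{8} = 4 - \frac{-18 - \frac{1}{2} \cdot \frac{1}{2} \cdot \frac{1}{8} \left(5 + 2 - 112\right)}{8} = 4 - \frac{-18 - \frac{1}{2} \cdot \frac{1}{2} \cdot \frac{1}{8} \left(-105\right)}{8} = 4 - \frac{-18 - - \frac{105}{32}}{8} = 4 - \frac{-18 + \frac{105}{32}}{8} = 4 - - \frac{471}{256} = 4 + \frac{471}{256} = \frac{1495}{256} \approx 5.8398$)
$- 35 b \left(-46\right) = \left(-35\right) \frac{1495}{256} \left(-46\right) = \left(- \frac{52325}{256}\right) \left(-46\right) = \frac{1203475}{128}$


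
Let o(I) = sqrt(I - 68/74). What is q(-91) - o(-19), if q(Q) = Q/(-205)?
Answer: 91/205 - I*sqrt(27269)/37 ≈ 0.4439 - 4.4631*I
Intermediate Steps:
q(Q) = -Q/205 (q(Q) = Q*(-1/205) = -Q/205)
o(I) = sqrt(-34/37 + I) (o(I) = sqrt(I - 68*1/74) = sqrt(I - 34/37) = sqrt(-34/37 + I))
q(-91) - o(-19) = -1/205*(-91) - sqrt(-1258 + 1369*(-19))/37 = 91/205 - sqrt(-1258 - 26011)/37 = 91/205 - sqrt(-27269)/37 = 91/205 - I*sqrt(27269)/37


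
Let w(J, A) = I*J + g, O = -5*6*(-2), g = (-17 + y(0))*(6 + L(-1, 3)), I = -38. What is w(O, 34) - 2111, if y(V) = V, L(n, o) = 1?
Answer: -4510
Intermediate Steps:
g = -119 (g = (-17 + 0)*(6 + 1) = -17*7 = -119)
O = 60 (O = -30*(-2) = 60)
w(J, A) = -119 - 38*J (w(J, A) = -38*J - 119 = -119 - 38*J)
w(O, 34) - 2111 = (-119 - 38*60) - 2111 = (-119 - 2280) - 2111 = -2399 - 2111 = -4510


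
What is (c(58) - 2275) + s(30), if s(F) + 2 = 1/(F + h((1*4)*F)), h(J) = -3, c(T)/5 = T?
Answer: -53648/27 ≈ -1987.0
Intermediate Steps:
c(T) = 5*T
s(F) = -2 + 1/(-3 + F) (s(F) = -2 + 1/(F - 3) = -2 + 1/(-3 + F))
(c(58) - 2275) + s(30) = (5*58 - 2275) + (7 - 2*30)/(-3 + 30) = (290 - 2275) + (7 - 60)/27 = -1985 + (1/27)*(-53) = -1985 - 53/27 = -53648/27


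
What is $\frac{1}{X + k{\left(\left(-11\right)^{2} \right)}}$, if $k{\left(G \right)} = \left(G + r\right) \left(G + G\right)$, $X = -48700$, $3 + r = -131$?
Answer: $- \frac{1}{51846} \approx -1.9288 \cdot 10^{-5}$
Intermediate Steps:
$r = -134$ ($r = -3 - 131 = -134$)
$k{\left(G \right)} = 2 G \left(-134 + G\right)$ ($k{\left(G \right)} = \left(G - 134\right) \left(G + G\right) = \left(-134 + G\right) 2 G = 2 G \left(-134 + G\right)$)
$\frac{1}{X + k{\left(\left(-11\right)^{2} \right)}} = \frac{1}{-48700 + 2 \left(-11\right)^{2} \left(-134 + \left(-11\right)^{2}\right)} = \frac{1}{-48700 + 2 \cdot 121 \left(-134 + 121\right)} = \frac{1}{-48700 + 2 \cdot 121 \left(-13\right)} = \frac{1}{-48700 - 3146} = \frac{1}{-51846} = - \frac{1}{51846}$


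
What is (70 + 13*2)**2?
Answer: 9216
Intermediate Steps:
(70 + 13*2)**2 = (70 + 26)**2 = 96**2 = 9216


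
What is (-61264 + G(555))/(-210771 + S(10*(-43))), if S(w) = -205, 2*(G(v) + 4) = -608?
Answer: 15393/52744 ≈ 0.29184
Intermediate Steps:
G(v) = -308 (G(v) = -4 + (1/2)*(-608) = -4 - 304 = -308)
(-61264 + G(555))/(-210771 + S(10*(-43))) = (-61264 - 308)/(-210771 - 205) = -61572/(-210976) = -61572*(-1/210976) = 15393/52744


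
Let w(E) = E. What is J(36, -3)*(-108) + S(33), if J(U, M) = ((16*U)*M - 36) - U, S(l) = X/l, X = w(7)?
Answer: 6415207/33 ≈ 1.9440e+5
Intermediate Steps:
X = 7
S(l) = 7/l
J(U, M) = -36 - U + 16*M*U (J(U, M) = (16*M*U - 36) - U = (-36 + 16*M*U) - U = -36 - U + 16*M*U)
J(36, -3)*(-108) + S(33) = (-36 - 1*36 + 16*(-3)*36)*(-108) + 7/33 = (-36 - 36 - 1728)*(-108) + 7*(1/33) = -1800*(-108) + 7/33 = 194400 + 7/33 = 6415207/33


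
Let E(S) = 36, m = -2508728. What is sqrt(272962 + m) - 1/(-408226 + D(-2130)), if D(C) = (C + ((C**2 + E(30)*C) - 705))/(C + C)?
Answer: 284/116233343 + I*sqrt(2235766) ≈ 2.4434e-6 + 1495.2*I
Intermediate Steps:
D(C) = (-705 + C**2 + 37*C)/(2*C) (D(C) = (C + ((C**2 + 36*C) - 705))/(C + C) = (C + (-705 + C**2 + 36*C))/((2*C)) = (-705 + C**2 + 37*C)*(1/(2*C)) = (-705 + C**2 + 37*C)/(2*C))
sqrt(272962 + m) - 1/(-408226 + D(-2130)) = sqrt(272962 - 2508728) - 1/(-408226 + (1/2)*(-705 - 2130*(37 - 2130))/(-2130)) = sqrt(-2235766) - 1/(-408226 + (1/2)*(-1/2130)*(-705 - 2130*(-2093))) = I*sqrt(2235766) - 1/(-408226 + (1/2)*(-1/2130)*(-705 + 4458090)) = I*sqrt(2235766) - 1/(-408226 + (1/2)*(-1/2130)*4457385) = I*sqrt(2235766) - 1/(-408226 - 297159/284) = I*sqrt(2235766) - 1/(-116233343/284) = I*sqrt(2235766) - 1*(-284/116233343) = I*sqrt(2235766) + 284/116233343 = 284/116233343 + I*sqrt(2235766)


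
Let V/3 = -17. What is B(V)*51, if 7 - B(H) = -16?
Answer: 1173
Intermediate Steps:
V = -51 (V = 3*(-17) = -51)
B(H) = 23 (B(H) = 7 - 1*(-16) = 7 + 16 = 23)
B(V)*51 = 23*51 = 1173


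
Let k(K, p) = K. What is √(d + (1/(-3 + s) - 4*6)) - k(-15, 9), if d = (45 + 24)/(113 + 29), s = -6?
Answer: 15 + I*√4287406/426 ≈ 15.0 + 4.8606*I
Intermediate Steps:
d = 69/142 ≈ 0.48592
√(d + (1/(-3 + s) - 4*6)) - k(-15, 9) = √(69/142 + (1/(-3 - 6) - 4*6)) - 1*(-15) = √(69/142 + (1/(-9) - 24)) + 15 = √(69/142 + (-⅑ - 24)) + 15 = √(69/142 - 217/9) + 15 = √(-30193/1278) + 15 = I*√4287406/426 + 15 = 15 + I*√4287406/426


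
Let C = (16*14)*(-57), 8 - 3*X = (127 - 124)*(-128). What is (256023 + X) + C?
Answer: 730157/3 ≈ 2.4339e+5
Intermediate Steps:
X = 392/3 (X = 8/3 - (127 - 124)*(-128)/3 = 8/3 - (-128) = 8/3 - ⅓*(-384) = 8/3 + 128 = 392/3 ≈ 130.67)
C = -12768 (C = 224*(-57) = -12768)
(256023 + X) + C = (256023 + 392/3) - 12768 = 768461/3 - 12768 = 730157/3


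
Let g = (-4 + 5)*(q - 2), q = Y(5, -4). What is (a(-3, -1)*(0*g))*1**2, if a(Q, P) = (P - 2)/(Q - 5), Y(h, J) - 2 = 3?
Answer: 0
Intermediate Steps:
Y(h, J) = 5 (Y(h, J) = 2 + 3 = 5)
q = 5
g = 3 (g = (-4 + 5)*(5 - 2) = 1*3 = 3)
a(Q, P) = (-2 + P)/(-5 + Q)
(a(-3, -1)*(0*g))*1**2 = (((-2 - 1)/(-5 - 3))*(0*3))*1**2 = ((-3/(-8))*0)*1 = (-1/8*(-3)*0)*1 = ((3/8)*0)*1 = 0*1 = 0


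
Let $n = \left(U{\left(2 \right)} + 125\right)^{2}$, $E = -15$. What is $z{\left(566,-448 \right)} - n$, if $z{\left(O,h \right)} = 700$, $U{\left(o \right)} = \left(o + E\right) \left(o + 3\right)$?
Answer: $-2900$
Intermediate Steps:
$U{\left(o \right)} = \left(-15 + o\right) \left(3 + o\right)$ ($U{\left(o \right)} = \left(o - 15\right) \left(o + 3\right) = \left(-15 + o\right) \left(3 + o\right)$)
$n = 3600$ ($n = \left(\left(-45 + 2^{2} - 24\right) + 125\right)^{2} = \left(\left(-45 + 4 - 24\right) + 125\right)^{2} = \left(-65 + 125\right)^{2} = 60^{2} = 3600$)
$z{\left(566,-448 \right)} - n = 700 - 3600 = -2900$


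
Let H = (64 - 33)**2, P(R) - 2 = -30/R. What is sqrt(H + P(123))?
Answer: sqrt(1618393)/41 ≈ 31.028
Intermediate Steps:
P(R) = 2 - 30/R
H = 961 (H = 31**2 = 961)
sqrt(H + P(123)) = sqrt(961 + (2 - 30/123)) = sqrt(961 + (2 - 30*1/123)) = sqrt(961 + (2 - 10/41)) = sqrt(961 + 72/41) = sqrt(39473/41) = sqrt(1618393)/41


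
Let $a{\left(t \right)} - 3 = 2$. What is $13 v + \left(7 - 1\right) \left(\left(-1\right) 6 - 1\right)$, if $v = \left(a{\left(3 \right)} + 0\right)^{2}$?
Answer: $283$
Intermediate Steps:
$a{\left(t \right)} = 5$ ($a{\left(t \right)} = 3 + 2 = 5$)
$v = 25$ ($v = \left(5 + 0\right)^{2} = 5^{2} = 25$)
$13 v + \left(7 - 1\right) \left(\left(-1\right) 6 - 1\right) = 13 \cdot 25 + \left(7 - 1\right) \left(\left(-1\right) 6 - 1\right) = 325 + 6 \left(-6 - 1\right) = 325 + 6 \left(-7\right) = 325 - 42 = 283$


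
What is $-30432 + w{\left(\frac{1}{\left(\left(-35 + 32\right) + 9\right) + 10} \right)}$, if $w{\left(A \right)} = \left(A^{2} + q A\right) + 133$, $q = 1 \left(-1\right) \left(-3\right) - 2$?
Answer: $- \frac{7756527}{256} \approx -30299.0$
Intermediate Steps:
$q = 1$ ($q = \left(-1\right) \left(-3\right) - 2 = 3 - 2 = 1$)
$w{\left(A \right)} = 133 + A + A^{2}$ ($w{\left(A \right)} = \left(A^{2} + 1 A\right) + 133 = \left(A^{2} + A\right) + 133 = \left(A + A^{2}\right) + 133 = 133 + A + A^{2}$)
$-30432 + w{\left(\frac{1}{\left(\left(-35 + 32\right) + 9\right) + 10} \right)} = -30432 + \left(133 + \frac{1}{\left(\left(-35 + 32\right) + 9\right) + 10} + \left(\frac{1}{\left(\left(-35 + 32\right) + 9\right) + 10}\right)^{2}\right) = -30432 + \left(133 + \frac{1}{\left(-3 + 9\right) + 10} + \left(\frac{1}{\left(-3 + 9\right) + 10}\right)^{2}\right) = -30432 + \left(133 + \frac{1}{6 + 10} + \left(\frac{1}{6 + 10}\right)^{2}\right) = -30432 + \left(133 + \frac{1}{16} + \left(\frac{1}{16}\right)^{2}\right) = -30432 + \left(133 + \frac{1}{16} + \frac{1}{256}\right) = -30432 + \frac{34065}{256} = - \frac{7756527}{256}$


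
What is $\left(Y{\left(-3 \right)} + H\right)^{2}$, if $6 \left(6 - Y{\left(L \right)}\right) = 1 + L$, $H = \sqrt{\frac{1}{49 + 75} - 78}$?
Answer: $- \frac{42275}{1116} + \frac{19 i \sqrt{299801}}{93} \approx -37.881 + 111.86 i$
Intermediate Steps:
$H = \frac{i \sqrt{299801}}{62}$ ($H = \sqrt{\frac{1}{124} - 78} = \sqrt{- \frac{9671}{124}} = \frac{i \sqrt{299801}}{62} \approx 8.8313 i$)
$Y{\left(L \right)} = \frac{35}{6} - \frac{L}{6}$ ($Y{\left(L \right)} = 6 - \frac{1 + L}{6} = 6 - \left(\frac{1}{6} + \frac{L}{6}\right) = \frac{35}{6} - \frac{L}{6}$)
$\left(Y{\left(-3 \right)} + H\right)^{2} = \left(\left(\frac{35}{6} - - \frac{1}{2}\right) + \frac{i \sqrt{299801}}{62}\right)^{2} = \left(\left(\frac{35}{6} + \frac{1}{2}\right) + \frac{i \sqrt{299801}}{62}\right)^{2} = \left(\frac{19}{3} + \frac{i \sqrt{299801}}{62}\right)^{2}$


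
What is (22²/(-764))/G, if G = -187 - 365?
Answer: 121/105432 ≈ 0.0011477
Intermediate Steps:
G = -552
(22²/(-764))/G = (22²/(-764))/(-552) = (484*(-1/764))*(-1/552) = -121/191*(-1/552) = 121/105432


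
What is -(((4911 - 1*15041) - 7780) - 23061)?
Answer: 40971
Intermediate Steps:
-(((4911 - 1*15041) - 7780) - 23061) = -(((4911 - 15041) - 7780) - 23061) = -((-10130 - 7780) - 23061) = -(-17910 - 23061) = -1*(-40971) = 40971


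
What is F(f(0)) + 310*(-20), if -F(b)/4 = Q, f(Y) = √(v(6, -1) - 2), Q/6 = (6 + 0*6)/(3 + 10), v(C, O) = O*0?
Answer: -80744/13 ≈ -6211.1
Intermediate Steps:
v(C, O) = 0
Q = 36/13 (Q = 6*((6 + 0*6)/(3 + 10)) = 6*((6 + 0)/13) = 6*(6*(1/13)) = 6*(6/13) = 36/13 ≈ 2.7692)
f(Y) = I*√2 (f(Y) = √(0 - 2) = √(-2) = I*√2)
F(b) = -144/13 (F(b) = -4*36/13 = -144/13)
F(f(0)) + 310*(-20) = -144/13 + 310*(-20) = -144/13 - 6200 = -80744/13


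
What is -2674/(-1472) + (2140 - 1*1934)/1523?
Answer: 2187867/1120928 ≈ 1.9518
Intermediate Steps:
-2674/(-1472) + (2140 - 1*1934)/1523 = -2674*(-1/1472) + (2140 - 1934)*(1/1523) = 1337/736 + 206*(1/1523) = 1337/736 + 206/1523 = 2187867/1120928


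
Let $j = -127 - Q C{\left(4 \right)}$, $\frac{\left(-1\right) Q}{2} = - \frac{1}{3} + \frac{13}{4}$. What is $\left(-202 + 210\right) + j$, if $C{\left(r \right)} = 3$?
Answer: $- \frac{203}{2} \approx -101.5$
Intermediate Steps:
$Q = - \frac{35}{6}$ ($Q = - 2 \left(- \frac{1}{3} + \frac{13}{4}\right) = \left(-2\right) \frac{35}{12} = - \frac{35}{6} \approx -5.8333$)
$j = - \frac{219}{2}$ ($j = -127 - \left(- \frac{35}{6}\right) 3 = -127 - - \frac{35}{2} = -127 + \frac{35}{2} = - \frac{219}{2} \approx -109.5$)
$\left(-202 + 210\right) + j = \left(-202 + 210\right) - \frac{219}{2} = 8 - \frac{219}{2} = - \frac{203}{2}$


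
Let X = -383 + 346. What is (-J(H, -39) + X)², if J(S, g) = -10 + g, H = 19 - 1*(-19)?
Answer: 144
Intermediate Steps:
H = 38 (H = 19 + 19 = 38)
X = -37
(-J(H, -39) + X)² = (-(-10 - 39) - 37)² = (-1*(-49) - 37)² = (49 - 37)² = 12² = 144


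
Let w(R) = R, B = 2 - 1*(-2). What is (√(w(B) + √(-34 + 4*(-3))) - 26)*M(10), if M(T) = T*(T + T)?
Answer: -5200 + 200*√(4 + I*√46) ≈ -4712.7 + 278.35*I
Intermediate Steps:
B = 4 (B = 2 + 2 = 4)
M(T) = 2*T² (M(T) = T*(2*T) = 2*T²)
(√(w(B) + √(-34 + 4*(-3))) - 26)*M(10) = (√(4 + √(-34 + 4*(-3))) - 26)*(2*10²) = (√(4 + √(-34 - 12)) - 26)*(2*100) = (√(4 + √(-46)) - 26)*200 = (√(4 + I*√46) - 26)*200 = (-26 + √(4 + I*√46))*200 = -5200 + 200*√(4 + I*√46)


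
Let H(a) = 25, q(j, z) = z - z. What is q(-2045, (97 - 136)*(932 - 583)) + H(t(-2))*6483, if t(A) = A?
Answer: 162075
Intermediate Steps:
q(j, z) = 0
q(-2045, (97 - 136)*(932 - 583)) + H(t(-2))*6483 = 0 + 25*6483 = 0 + 162075 = 162075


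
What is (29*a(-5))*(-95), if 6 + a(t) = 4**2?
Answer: -27550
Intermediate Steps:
a(t) = 10 (a(t) = -6 + 4**2 = -6 + 16 = 10)
(29*a(-5))*(-95) = (29*10)*(-95) = 290*(-95) = -27550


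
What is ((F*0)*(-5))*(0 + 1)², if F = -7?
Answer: 0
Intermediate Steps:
((F*0)*(-5))*(0 + 1)² = (-7*0*(-5))*(0 + 1)² = (0*(-5))*1² = 0*1 = 0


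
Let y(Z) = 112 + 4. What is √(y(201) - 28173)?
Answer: I*√28057 ≈ 167.5*I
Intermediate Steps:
y(Z) = 116
√(y(201) - 28173) = √(116 - 28173) = √(-28057) = I*√28057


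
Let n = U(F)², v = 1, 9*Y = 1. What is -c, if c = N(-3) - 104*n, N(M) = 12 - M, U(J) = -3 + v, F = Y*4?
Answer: 401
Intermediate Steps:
Y = ⅑ (Y = (⅑)*1 = ⅑ ≈ 0.11111)
F = 4/9 (F = (⅑)*4 = 4/9 ≈ 0.44444)
U(J) = -2 (U(J) = -3 + 1 = -2)
n = 4 (n = (-2)² = 4)
c = -401 (c = (12 - 1*(-3)) - 104*4 = (12 + 3) - 416 = 15 - 416 = -401)
-c = -1*(-401) = 401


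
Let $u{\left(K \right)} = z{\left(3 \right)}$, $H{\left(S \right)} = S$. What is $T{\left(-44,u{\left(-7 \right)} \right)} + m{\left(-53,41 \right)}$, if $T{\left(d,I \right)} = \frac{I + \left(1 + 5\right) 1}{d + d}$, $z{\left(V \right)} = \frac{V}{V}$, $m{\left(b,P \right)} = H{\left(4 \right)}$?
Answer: $\frac{345}{88} \approx 3.9205$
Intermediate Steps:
$m{\left(b,P \right)} = 4$
$z{\left(V \right)} = 1$
$u{\left(K \right)} = 1$
$T{\left(d,I \right)} = \frac{6 + I}{2 d}$ ($T{\left(d,I \right)} = \frac{I + 6 \cdot 1}{2 d} = \left(I + 6\right) \frac{1}{2 d} = \left(6 + I\right) \frac{1}{2 d} = \frac{6 + I}{2 d}$)
$T{\left(-44,u{\left(-7 \right)} \right)} + m{\left(-53,41 \right)} = \frac{6 + 1}{2 \left(-44\right)} + 4 = \frac{1}{2} \left(- \frac{1}{44}\right) 7 + 4 = - \frac{7}{88} + 4 = \frac{345}{88}$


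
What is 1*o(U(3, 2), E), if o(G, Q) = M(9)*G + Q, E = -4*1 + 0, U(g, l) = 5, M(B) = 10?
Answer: 46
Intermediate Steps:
E = -4 (E = -4 + 0 = -4)
o(G, Q) = Q + 10*G (o(G, Q) = 10*G + Q = Q + 10*G)
1*o(U(3, 2), E) = 1*(-4 + 10*5) = 1*(-4 + 50) = 1*46 = 46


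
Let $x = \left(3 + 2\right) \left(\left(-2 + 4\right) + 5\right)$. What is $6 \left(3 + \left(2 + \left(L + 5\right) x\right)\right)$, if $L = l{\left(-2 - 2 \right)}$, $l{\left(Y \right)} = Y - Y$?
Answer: $1080$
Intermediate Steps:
$l{\left(Y \right)} = 0$
$L = 0$
$x = 35$ ($x = 5 \left(2 + 5\right) = 5 \cdot 7 = 35$)
$6 \left(3 + \left(2 + \left(L + 5\right) x\right)\right) = 6 \left(3 + \left(2 + \left(0 + 5\right) 35\right)\right) = 6 \left(3 + \left(2 + 5 \cdot 35\right)\right) = 6 \left(3 + \left(2 + 175\right)\right) = 6 \left(3 + 177\right) = 6 \cdot 180 = 1080$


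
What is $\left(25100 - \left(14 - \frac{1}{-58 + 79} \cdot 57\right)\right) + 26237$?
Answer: $\frac{359280}{7} \approx 51326.0$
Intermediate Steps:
$\left(25100 - \left(14 - \frac{1}{-58 + 79} \cdot 57\right)\right) + 26237 = \left(25100 - \left(14 - \frac{1}{21} \cdot 57\right)\right) + 26237 = \left(25100 + \left(-14 + \frac{1}{21} \cdot 57\right)\right) + 26237 = \left(25100 + \left(-14 + \frac{19}{7}\right)\right) + 26237 = \left(25100 - \frac{79}{7}\right) + 26237 = \frac{175621}{7} + 26237 = \frac{359280}{7}$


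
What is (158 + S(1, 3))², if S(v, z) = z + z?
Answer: 26896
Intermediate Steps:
S(v, z) = 2*z
(158 + S(1, 3))² = (158 + 2*3)² = (158 + 6)² = 164² = 26896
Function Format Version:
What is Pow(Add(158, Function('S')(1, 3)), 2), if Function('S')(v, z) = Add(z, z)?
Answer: 26896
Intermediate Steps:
Function('S')(v, z) = Mul(2, z)
Pow(Add(158, Function('S')(1, 3)), 2) = Pow(Add(158, Mul(2, 3)), 2) = Pow(Add(158, 6), 2) = Pow(164, 2) = 26896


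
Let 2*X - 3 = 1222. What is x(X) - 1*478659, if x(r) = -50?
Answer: -478709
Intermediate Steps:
X = 1225/2 (X = 3/2 + (1/2)*1222 = 3/2 + 611 = 1225/2 ≈ 612.50)
x(X) - 1*478659 = -50 - 1*478659 = -50 - 478659 = -478709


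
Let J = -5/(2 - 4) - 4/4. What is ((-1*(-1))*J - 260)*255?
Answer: -131835/2 ≈ -65918.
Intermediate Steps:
J = 3/2 (J = -5/(-2) - 4*¼ = -5*(-½) - 1 = 5/2 - 1 = 3/2 ≈ 1.5000)
((-1*(-1))*J - 260)*255 = (-1*(-1)*(3/2) - 260)*255 = (1*(3/2) - 260)*255 = (3/2 - 260)*255 = -517/2*255 = -131835/2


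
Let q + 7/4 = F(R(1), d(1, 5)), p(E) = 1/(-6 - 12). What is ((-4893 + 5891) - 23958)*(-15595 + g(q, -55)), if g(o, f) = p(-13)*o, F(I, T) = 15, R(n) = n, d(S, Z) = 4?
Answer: 3222702910/9 ≈ 3.5808e+8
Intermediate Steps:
p(E) = -1/18 (p(E) = 1/(-18) = -1/18)
q = 53/4 (q = -7/4 + 15 = 53/4 ≈ 13.250)
g(o, f) = -o/18
((-4893 + 5891) - 23958)*(-15595 + g(q, -55)) = ((-4893 + 5891) - 23958)*(-15595 - 1/18*53/4) = (998 - 23958)*(-15595 - 53/72) = -22960*(-1122893/72) = 3222702910/9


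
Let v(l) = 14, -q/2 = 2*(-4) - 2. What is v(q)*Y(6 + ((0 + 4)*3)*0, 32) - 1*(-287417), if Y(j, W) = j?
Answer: 287501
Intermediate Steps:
q = 20 (q = -2*(2*(-4) - 2) = -2*(-8 - 2) = -2*(-10) = 20)
v(q)*Y(6 + ((0 + 4)*3)*0, 32) - 1*(-287417) = 14*(6 + ((0 + 4)*3)*0) - 1*(-287417) = 14*(6 + (4*3)*0) + 287417 = 14*(6 + 12*0) + 287417 = 14*(6 + 0) + 287417 = 14*6 + 287417 = 84 + 287417 = 287501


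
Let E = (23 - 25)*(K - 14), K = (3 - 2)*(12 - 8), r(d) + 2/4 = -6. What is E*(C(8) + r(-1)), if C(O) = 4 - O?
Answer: -210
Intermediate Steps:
r(d) = -13/2 (r(d) = -1/2 - 6 = -13/2)
K = 4 (K = 1*4 = 4)
E = 20 (E = (23 - 25)*(4 - 14) = -2*(-10) = 20)
E*(C(8) + r(-1)) = 20*((4 - 1*8) - 13/2) = 20*((4 - 8) - 13/2) = 20*(-4 - 13/2) = 20*(-21/2) = -210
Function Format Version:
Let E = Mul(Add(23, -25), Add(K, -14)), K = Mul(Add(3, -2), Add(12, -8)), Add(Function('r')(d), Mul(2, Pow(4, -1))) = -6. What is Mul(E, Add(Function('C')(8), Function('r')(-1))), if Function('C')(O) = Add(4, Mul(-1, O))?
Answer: -210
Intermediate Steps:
Function('r')(d) = Rational(-13, 2) (Function('r')(d) = Add(Rational(-1, 2), -6) = Rational(-13, 2))
K = 4 (K = Mul(1, 4) = 4)
E = 20 (E = Mul(Add(23, -25), Add(4, -14)) = Mul(-2, -10) = 20)
Mul(E, Add(Function('C')(8), Function('r')(-1))) = Mul(20, Add(Add(4, Mul(-1, 8)), Rational(-13, 2))) = Mul(20, Add(Add(4, -8), Rational(-13, 2))) = Mul(20, Add(-4, Rational(-13, 2))) = Mul(20, Rational(-21, 2)) = -210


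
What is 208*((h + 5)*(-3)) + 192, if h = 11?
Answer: -9792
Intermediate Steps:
208*((h + 5)*(-3)) + 192 = 208*((11 + 5)*(-3)) + 192 = 208*(16*(-3)) + 192 = 208*(-48) + 192 = -9984 + 192 = -9792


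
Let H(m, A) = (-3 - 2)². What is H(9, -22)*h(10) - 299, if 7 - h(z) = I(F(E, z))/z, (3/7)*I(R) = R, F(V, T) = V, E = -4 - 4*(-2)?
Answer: -442/3 ≈ -147.33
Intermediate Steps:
E = 4 (E = -4 + 8 = 4)
I(R) = 7*R/3
H(m, A) = 25 (H(m, A) = (-5)² = 25)
h(z) = 7 - 28/(3*z) (h(z) = 7 - (7/3)*4/z = 7 - 28/(3*z))
H(9, -22)*h(10) - 299 = 25*(7 - 28/3/10) - 299 = 25*(7 - 28/3*⅒) - 299 = 25*(7 - 14/15) - 299 = 25*(91/15) - 299 = 455/3 - 299 = -442/3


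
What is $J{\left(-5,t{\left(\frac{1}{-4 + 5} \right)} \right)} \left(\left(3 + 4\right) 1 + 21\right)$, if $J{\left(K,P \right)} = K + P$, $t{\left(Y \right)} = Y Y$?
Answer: $-112$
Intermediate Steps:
$t{\left(Y \right)} = Y^{2}$
$J{\left(-5,t{\left(\frac{1}{-4 + 5} \right)} \right)} \left(\left(3 + 4\right) 1 + 21\right) = \left(-5 + \left(\frac{1}{-4 + 5}\right)^{2}\right) \left(\left(3 + 4\right) 1 + 21\right) = \left(-5 + \left(1^{-1}\right)^{2}\right) \left(7 \cdot 1 + 21\right) = \left(-5 + 1^{2}\right) \left(7 + 21\right) = \left(-5 + 1\right) 28 = \left(-4\right) 28 = -112$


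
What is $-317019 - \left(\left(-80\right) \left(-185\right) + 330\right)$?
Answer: $-332149$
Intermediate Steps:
$-317019 - \left(\left(-80\right) \left(-185\right) + 330\right) = -317019 - \left(14800 + 330\right) = -317019 - 15130 = -332149$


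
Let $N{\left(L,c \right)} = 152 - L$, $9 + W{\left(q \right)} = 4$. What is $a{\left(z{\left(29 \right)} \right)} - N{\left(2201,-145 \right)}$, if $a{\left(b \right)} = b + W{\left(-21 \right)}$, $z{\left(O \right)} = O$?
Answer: $2073$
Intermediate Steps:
$W{\left(q \right)} = -5$ ($W{\left(q \right)} = -9 + 4 = -5$)
$a{\left(b \right)} = -5 + b$ ($a{\left(b \right)} = b - 5 = -5 + b$)
$a{\left(z{\left(29 \right)} \right)} - N{\left(2201,-145 \right)} = \left(-5 + 29\right) - \left(152 - 2201\right) = 24 - \left(152 - 2201\right) = 24 - -2049 = 24 + 2049 = 2073$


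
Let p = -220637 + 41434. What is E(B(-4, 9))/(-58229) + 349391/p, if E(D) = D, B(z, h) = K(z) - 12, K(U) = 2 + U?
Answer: -20342179697/10434811487 ≈ -1.9495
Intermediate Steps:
B(z, h) = -10 + z (B(z, h) = (2 + z) - 12 = -10 + z)
p = -179203
E(B(-4, 9))/(-58229) + 349391/p = (-10 - 4)/(-58229) + 349391/(-179203) = -14*(-1/58229) + 349391*(-1/179203) = 14/58229 - 349391/179203 = -20342179697/10434811487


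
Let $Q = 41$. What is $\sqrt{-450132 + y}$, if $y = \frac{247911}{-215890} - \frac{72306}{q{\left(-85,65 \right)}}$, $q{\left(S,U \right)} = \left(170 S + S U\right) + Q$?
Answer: $\frac{i \sqrt{2084161963224355452209010}}{2151775630} \approx 670.92 i$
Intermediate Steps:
$q{\left(S,U \right)} = 41 + 170 S + S U$ ($q{\left(S,U \right)} = \left(170 S + S U\right) + 41 = 41 + 170 S + S U$)
$y = \frac{5334142233}{2151775630}$ ($y = \frac{247911}{-215890} - \frac{72306}{41 + 170 \left(-85\right) - 5525} = 247911 \left(- \frac{1}{215890}\right) - \frac{72306}{41 - 14450 - 5525} = - \frac{247911}{215890} - \frac{72306}{-19934} = - \frac{247911}{215890} - - \frac{36153}{9967} = - \frac{247911}{215890} + \frac{36153}{9967} = \frac{5334142233}{2151775630} \approx 2.479$)
$\sqrt{-450132 + y} = \sqrt{-450132 + \frac{5334142233}{2151775630}} = \sqrt{- \frac{968577733740927}{2151775630}} = \frac{i \sqrt{2084161963224355452209010}}{2151775630}$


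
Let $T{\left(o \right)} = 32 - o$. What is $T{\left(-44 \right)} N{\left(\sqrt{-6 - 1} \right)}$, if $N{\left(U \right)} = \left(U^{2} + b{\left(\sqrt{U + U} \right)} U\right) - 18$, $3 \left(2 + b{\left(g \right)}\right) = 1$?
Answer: $-1900 - \frac{380 i \sqrt{7}}{3} \approx -1900.0 - 335.13 i$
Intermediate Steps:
$b{\left(g \right)} = - \frac{5}{3}$ ($b{\left(g \right)} = -2 + \frac{1}{3} \cdot 1 = -2 + \frac{1}{3} = - \frac{5}{3}$)
$N{\left(U \right)} = -18 + U^{2} - \frac{5 U}{3}$ ($N{\left(U \right)} = \left(U^{2} - \frac{5 U}{3}\right) - 18 = -18 + U^{2} - \frac{5 U}{3}$)
$T{\left(-44 \right)} N{\left(\sqrt{-6 - 1} \right)} = \left(32 - -44\right) \left(-18 + \left(\sqrt{-6 - 1}\right)^{2} - \frac{5 \sqrt{-6 - 1}}{3}\right) = \left(32 + 44\right) \left(-18 + \left(\sqrt{-7}\right)^{2} - \frac{5 \sqrt{-7}}{3}\right) = 76 \left(-18 + \left(i \sqrt{7}\right)^{2} - \frac{5 i \sqrt{7}}{3}\right) = 76 \left(-18 - 7 - \frac{5 i \sqrt{7}}{3}\right) = 76 \left(-25 - \frac{5 i \sqrt{7}}{3}\right) = -1900 - \frac{380 i \sqrt{7}}{3}$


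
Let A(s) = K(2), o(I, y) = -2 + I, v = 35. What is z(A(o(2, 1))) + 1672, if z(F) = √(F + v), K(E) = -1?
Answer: 1672 + √34 ≈ 1677.8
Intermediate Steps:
A(s) = -1
z(F) = √(35 + F) (z(F) = √(F + 35) = √(35 + F))
z(A(o(2, 1))) + 1672 = √(35 - 1) + 1672 = √34 + 1672 = 1672 + √34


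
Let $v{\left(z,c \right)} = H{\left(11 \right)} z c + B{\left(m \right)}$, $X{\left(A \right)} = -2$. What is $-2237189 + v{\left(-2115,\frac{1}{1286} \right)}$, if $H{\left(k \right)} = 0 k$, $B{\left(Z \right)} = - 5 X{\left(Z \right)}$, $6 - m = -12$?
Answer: $-2237179$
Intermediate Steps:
$m = 18$ ($m = 6 - -12 = 6 + 12 = 18$)
$B{\left(Z \right)} = 10$ ($B{\left(Z \right)} = \left(-5\right) \left(-2\right) = 10$)
$H{\left(k \right)} = 0$
$v{\left(z,c \right)} = 10$ ($v{\left(z,c \right)} = 0 z c + 10 = 0 c + 10 = 0 + 10 = 10$)
$-2237189 + v{\left(-2115,\frac{1}{1286} \right)} = -2237189 + 10 = -2237179$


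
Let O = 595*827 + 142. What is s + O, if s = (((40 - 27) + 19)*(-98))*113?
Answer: 137839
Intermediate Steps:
O = 492207 (O = 492065 + 142 = 492207)
s = -354368 (s = ((13 + 19)*(-98))*113 = (32*(-98))*113 = -3136*113 = -354368)
s + O = -354368 + 492207 = 137839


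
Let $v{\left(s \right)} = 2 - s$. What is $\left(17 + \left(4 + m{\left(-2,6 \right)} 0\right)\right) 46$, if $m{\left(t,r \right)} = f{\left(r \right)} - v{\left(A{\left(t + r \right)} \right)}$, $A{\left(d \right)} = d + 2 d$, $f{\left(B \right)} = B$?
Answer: $966$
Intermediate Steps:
$A{\left(d \right)} = 3 d$
$m{\left(t,r \right)} = -2 + 3 t + 4 r$ ($m{\left(t,r \right)} = r - \left(2 - 3 \left(t + r\right)\right) = r - \left(2 - 3 \left(r + t\right)\right) = r - \left(2 - \left(3 r + 3 t\right)\right) = r - \left(2 - 3 r - 3 t\right) = r + \left(-2 + 3 r + 3 t\right) = -2 + 3 t + 4 r$)
$\left(17 + \left(4 + m{\left(-2,6 \right)} 0\right)\right) 46 = \left(17 + \left(4 + \left(-2 + 3 \left(-2\right) + 4 \cdot 6\right) 0\right)\right) 46 = \left(17 + \left(4 + \left(-2 - 6 + 24\right) 0\right)\right) 46 = \left(17 + \left(4 + 16 \cdot 0\right)\right) 46 = \left(17 + \left(4 + 0\right)\right) 46 = \left(17 + 4\right) 46 = 21 \cdot 46 = 966$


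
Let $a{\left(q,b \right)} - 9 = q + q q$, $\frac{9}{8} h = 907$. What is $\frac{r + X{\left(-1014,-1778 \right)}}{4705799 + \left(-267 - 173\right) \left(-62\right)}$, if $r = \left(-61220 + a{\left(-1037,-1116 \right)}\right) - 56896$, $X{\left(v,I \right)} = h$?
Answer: $\frac{8613281}{42597711} \approx 0.2022$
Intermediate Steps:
$h = \frac{7256}{9}$ ($h = \frac{8}{9} \cdot 907 = \frac{7256}{9} \approx 806.22$)
$a{\left(q,b \right)} = 9 + q + q^{2}$ ($a{\left(q,b \right)} = 9 + \left(q + q q\right) = 9 + \left(q + q^{2}\right) = 9 + q + q^{2}$)
$X{\left(v,I \right)} = \frac{7256}{9}$
$r = 956225$ ($r = \left(-61220 + \left(9 - 1037 + \left(-1037\right)^{2}\right)\right) - 56896 = \left(-61220 + \left(9 - 1037 + 1075369\right)\right) - 56896 = \left(-61220 + 1074341\right) - 56896 = 1013121 - 56896 = 956225$)
$\frac{r + X{\left(-1014,-1778 \right)}}{4705799 + \left(-267 - 173\right) \left(-62\right)} = \frac{956225 + \frac{7256}{9}}{4705799 + \left(-267 - 173\right) \left(-62\right)} = \frac{8613281}{9 \left(4705799 - -27280\right)} = \frac{8613281}{9 \left(4705799 + 27280\right)} = \frac{8613281}{9 \cdot 4733079} = \frac{8613281}{9} \cdot \frac{1}{4733079} = \frac{8613281}{42597711}$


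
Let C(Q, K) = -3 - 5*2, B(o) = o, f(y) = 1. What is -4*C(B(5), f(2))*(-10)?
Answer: -520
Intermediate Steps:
C(Q, K) = -13 (C(Q, K) = -3 - 1*10 = -3 - 10 = -13)
-4*C(B(5), f(2))*(-10) = -4*(-13)*(-10) = 52*(-10) = -520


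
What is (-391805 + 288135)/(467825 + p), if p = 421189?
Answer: -7405/63501 ≈ -0.11661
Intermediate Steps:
(-391805 + 288135)/(467825 + p) = (-391805 + 288135)/(467825 + 421189) = -103670/889014 = -103670*1/889014 = -7405/63501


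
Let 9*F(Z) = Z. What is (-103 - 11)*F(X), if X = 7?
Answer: -266/3 ≈ -88.667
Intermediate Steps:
F(Z) = Z/9
(-103 - 11)*F(X) = (-103 - 11)*((⅑)*7) = -114*7/9 = -266/3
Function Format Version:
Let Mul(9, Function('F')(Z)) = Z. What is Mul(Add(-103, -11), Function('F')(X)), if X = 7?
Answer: Rational(-266, 3) ≈ -88.667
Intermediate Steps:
Function('F')(Z) = Mul(Rational(1, 9), Z)
Mul(Add(-103, -11), Function('F')(X)) = Mul(Add(-103, -11), Mul(Rational(1, 9), 7)) = Mul(-114, Rational(7, 9)) = Rational(-266, 3)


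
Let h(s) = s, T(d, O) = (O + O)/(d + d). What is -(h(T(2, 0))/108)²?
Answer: 0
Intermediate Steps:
T(d, O) = O/d (T(d, O) = (2*O)/((2*d)) = (2*O)*(1/(2*d)) = O/d)
-(h(T(2, 0))/108)² = -((0/2)/108)² = -((0*(½))*(1/108))² = -(0*(1/108))² = -1*0² = -1*0 = 0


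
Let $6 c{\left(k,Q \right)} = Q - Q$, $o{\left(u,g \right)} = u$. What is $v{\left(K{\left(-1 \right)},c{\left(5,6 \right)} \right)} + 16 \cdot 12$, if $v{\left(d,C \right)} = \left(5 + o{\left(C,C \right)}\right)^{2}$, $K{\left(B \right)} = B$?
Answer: $217$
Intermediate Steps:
$c{\left(k,Q \right)} = 0$ ($c{\left(k,Q \right)} = \frac{Q - Q}{6} = \frac{1}{6} \cdot 0 = 0$)
$v{\left(d,C \right)} = \left(5 + C\right)^{2}$
$v{\left(K{\left(-1 \right)},c{\left(5,6 \right)} \right)} + 16 \cdot 12 = \left(5 + 0\right)^{2} + 16 \cdot 12 = 5^{2} + 192 = 25 + 192 = 217$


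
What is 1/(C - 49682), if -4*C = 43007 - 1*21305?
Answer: -2/110215 ≈ -1.8146e-5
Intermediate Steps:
C = -10851/2 (C = -(43007 - 1*21305)/4 = -(43007 - 21305)/4 = -1/4*21702 = -10851/2 ≈ -5425.5)
1/(C - 49682) = 1/(-10851/2 - 49682) = 1/(-110215/2) = -2/110215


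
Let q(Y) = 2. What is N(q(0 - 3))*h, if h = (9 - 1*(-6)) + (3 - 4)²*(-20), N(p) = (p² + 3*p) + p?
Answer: -60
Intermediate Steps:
N(p) = p² + 4*p
h = -5 (h = (9 + 6) + (-1)²*(-20) = 15 + 1*(-20) = 15 - 20 = -5)
N(q(0 - 3))*h = (2*(4 + 2))*(-5) = (2*6)*(-5) = 12*(-5) = -60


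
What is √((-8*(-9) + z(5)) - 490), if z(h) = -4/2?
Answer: 2*I*√105 ≈ 20.494*I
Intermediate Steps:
z(h) = -2 (z(h) = -4*½ = -2)
√((-8*(-9) + z(5)) - 490) = √((-8*(-9) - 2) - 490) = √((72 - 2) - 490) = √(70 - 490) = √(-420) = 2*I*√105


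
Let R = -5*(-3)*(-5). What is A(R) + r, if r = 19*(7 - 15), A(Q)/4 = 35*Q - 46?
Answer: -10836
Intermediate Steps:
R = -75 (R = 15*(-5) = -75)
A(Q) = -184 + 140*Q (A(Q) = 4*(35*Q - 46) = 4*(-46 + 35*Q) = -184 + 140*Q)
r = -152 (r = 19*(-8) = -152)
A(R) + r = (-184 + 140*(-75)) - 152 = (-184 - 10500) - 152 = -10684 - 152 = -10836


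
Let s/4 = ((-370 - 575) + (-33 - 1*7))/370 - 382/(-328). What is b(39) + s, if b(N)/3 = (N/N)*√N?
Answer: -9087/1517 + 3*√39 ≈ 12.745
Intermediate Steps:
s = -9087/1517 (s = 4*(((-370 - 575) + (-33 - 1*7))/370 - 382/(-328)) = 4*((-945 + (-33 - 7))*(1/370) - 382*(-1/328)) = 4*((-945 - 40)*(1/370) + 191/164) = 4*(-985*1/370 + 191/164) = 4*(-197/74 + 191/164) = 4*(-9087/6068) = -9087/1517 ≈ -5.9901)
b(N) = 3*√N (b(N) = 3*((N/N)*√N) = 3*(1*√N) = 3*√N)
b(39) + s = 3*√39 - 9087/1517 = -9087/1517 + 3*√39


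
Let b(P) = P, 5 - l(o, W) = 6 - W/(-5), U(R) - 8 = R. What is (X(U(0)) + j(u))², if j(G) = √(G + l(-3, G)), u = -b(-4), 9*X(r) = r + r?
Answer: 2171/405 + 32*√55/45 ≈ 10.634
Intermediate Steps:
U(R) = 8 + R
l(o, W) = -1 - W/5 (l(o, W) = 5 - (6 - W/(-5)) = 5 - (6 - W*(-1)/5) = 5 - (6 - (-1)*W/5) = 5 - (6 + W/5) = 5 + (-6 - W/5) = -1 - W/5)
X(r) = 2*r/9 (X(r) = (r + r)/9 = (2*r)/9 = 2*r/9)
u = 4 (u = -1*(-4) = 4)
j(G) = √(-1 + 4*G/5) (j(G) = √(G + (-1 - G/5)) = √(-1 + 4*G/5))
(X(U(0)) + j(u))² = (2*(8 + 0)/9 + √(-25 + 20*4)/5)² = ((2/9)*8 + √(-25 + 80)/5)² = (16/9 + √55/5)²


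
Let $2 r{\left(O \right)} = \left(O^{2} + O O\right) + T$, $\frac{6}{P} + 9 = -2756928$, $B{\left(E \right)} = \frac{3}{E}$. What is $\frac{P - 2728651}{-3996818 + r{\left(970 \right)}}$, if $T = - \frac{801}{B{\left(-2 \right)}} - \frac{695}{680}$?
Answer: $\frac{227353282371344}{254599214342523} \approx 0.89299$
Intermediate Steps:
$P = - \frac{2}{918979}$ ($P = \frac{6}{-9 - 2756928} = \frac{6}{-2756937} = 6 \left(- \frac{1}{2756937}\right) = - \frac{2}{918979} \approx -2.1763 \cdot 10^{-6}$)
$T = \frac{72485}{136}$ ($T = - \frac{801}{3 \frac{1}{-2}} - \frac{695}{680} = - \frac{801}{3 \left(- \frac{1}{2}\right)} - \frac{139}{136} = - \frac{801}{- \frac{3}{2}} - \frac{139}{136} = \left(-801\right) \left(- \frac{2}{3}\right) - \frac{139}{136} = 534 - \frac{139}{136} = \frac{72485}{136} \approx 532.98$)
$r{\left(O \right)} = \frac{72485}{272} + O^{2}$ ($r{\left(O \right)} = \frac{\left(O^{2} + O O\right) + \frac{72485}{136}}{2} = \frac{\left(O^{2} + O^{2}\right) + \frac{72485}{136}}{2} = \frac{2 O^{2} + \frac{72485}{136}}{2} = \frac{\frac{72485}{136} + 2 O^{2}}{2} = \frac{72485}{272} + O^{2}$)
$\frac{P - 2728651}{-3996818 + r{\left(970 \right)}} = \frac{- \frac{2}{918979} - 2728651}{-3996818 + \left(\frac{72485}{272} + 970^{2}\right)} = - \frac{2507572967331}{918979 \left(-3996818 + \left(\frac{72485}{272} + 940900\right)\right)} = - \frac{2507572967331}{918979 \left(-3996818 + \frac{255997285}{272}\right)} = - \frac{2507572967331}{918979 \left(- \frac{831137211}{272}\right)} = \left(- \frac{2507572967331}{918979}\right) \left(- \frac{272}{831137211}\right) = \frac{227353282371344}{254599214342523}$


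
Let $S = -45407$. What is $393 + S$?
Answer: $-45014$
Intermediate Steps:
$393 + S = 393 - 45407 = -45014$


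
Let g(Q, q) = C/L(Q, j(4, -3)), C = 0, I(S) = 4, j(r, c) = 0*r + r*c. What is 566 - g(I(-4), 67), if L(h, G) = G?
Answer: 566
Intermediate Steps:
j(r, c) = c*r (j(r, c) = 0 + c*r = c*r)
g(Q, q) = 0 (g(Q, q) = 0/((-3*4)) = 0/(-12) = 0*(-1/12) = 0)
566 - g(I(-4), 67) = 566 - 1*0 = 566 + 0 = 566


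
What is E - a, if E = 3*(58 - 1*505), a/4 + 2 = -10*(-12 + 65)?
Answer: 787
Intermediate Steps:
a = -2128 (a = -8 + 4*(-10*(-12 + 65)) = -8 + 4*(-10*53) = -8 + 4*(-530) = -8 - 2120 = -2128)
E = -1341 (E = 3*(58 - 505) = 3*(-447) = -1341)
E - a = -1341 - 1*(-2128) = -1341 + 2128 = 787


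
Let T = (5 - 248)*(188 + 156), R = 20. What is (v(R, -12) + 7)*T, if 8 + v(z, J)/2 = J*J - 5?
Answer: -22486248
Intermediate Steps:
v(z, J) = -26 + 2*J**2 (v(z, J) = -16 + 2*(J*J - 5) = -16 + 2*(J**2 - 5) = -16 + 2*(-5 + J**2) = -16 + (-10 + 2*J**2) = -26 + 2*J**2)
T = -83592 (T = -243*344 = -83592)
(v(R, -12) + 7)*T = ((-26 + 2*(-12)**2) + 7)*(-83592) = ((-26 + 2*144) + 7)*(-83592) = ((-26 + 288) + 7)*(-83592) = (262 + 7)*(-83592) = 269*(-83592) = -22486248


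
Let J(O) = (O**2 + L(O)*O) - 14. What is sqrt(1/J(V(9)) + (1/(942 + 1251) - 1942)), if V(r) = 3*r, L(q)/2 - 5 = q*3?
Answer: I*sqrt(268221668223105174)/11752287 ≈ 44.068*I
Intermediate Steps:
L(q) = 10 + 6*q (L(q) = 10 + 2*(q*3) = 10 + 2*(3*q) = 10 + 6*q)
J(O) = -14 + O**2 + O*(10 + 6*O) (J(O) = (O**2 + (10 + 6*O)*O) - 14 = (O**2 + O*(10 + 6*O)) - 14 = -14 + O**2 + O*(10 + 6*O))
sqrt(1/J(V(9)) + (1/(942 + 1251) - 1942)) = sqrt(1/(-14 + 7*(3*9)**2 + 10*(3*9)) + (1/(942 + 1251) - 1942)) = sqrt(1/(-14 + 7*27**2 + 10*27) + (1/2193 - 1942)) = sqrt(1/(-14 + 7*729 + 270) + (1/2193 - 1942)) = sqrt(1/(-14 + 5103 + 270) - 4258805/2193) = sqrt(1/5359 - 4258805/2193) = sqrt(-22822933802/11752287) = I*sqrt(268221668223105174)/11752287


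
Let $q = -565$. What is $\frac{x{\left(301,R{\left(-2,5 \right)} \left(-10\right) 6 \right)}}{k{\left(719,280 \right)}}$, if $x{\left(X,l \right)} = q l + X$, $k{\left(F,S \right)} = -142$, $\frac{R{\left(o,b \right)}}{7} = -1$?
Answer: $\frac{236999}{142} \approx 1669.0$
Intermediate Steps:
$R{\left(o,b \right)} = -7$ ($R{\left(o,b \right)} = 7 \left(-1\right) = -7$)
$x{\left(X,l \right)} = X - 565 l$ ($x{\left(X,l \right)} = - 565 l + X = X - 565 l$)
$\frac{x{\left(301,R{\left(-2,5 \right)} \left(-10\right) 6 \right)}}{k{\left(719,280 \right)}} = \frac{301 - 565 \left(-7\right) \left(-10\right) 6}{-142} = \left(301 - 565 \cdot 70 \cdot 6\right) \left(- \frac{1}{142}\right) = \left(301 - 237300\right) \left(- \frac{1}{142}\right) = \left(-236999\right) \left(- \frac{1}{142}\right) = \frac{236999}{142}$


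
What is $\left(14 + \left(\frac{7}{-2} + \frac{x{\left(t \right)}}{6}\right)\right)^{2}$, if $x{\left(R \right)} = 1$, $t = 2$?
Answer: $\frac{1024}{9} \approx 113.78$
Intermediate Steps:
$\left(14 + \left(\frac{7}{-2} + \frac{x{\left(t \right)}}{6}\right)\right)^{2} = \left(14 + \left(\frac{7}{-2} + 1 \cdot \frac{1}{6}\right)\right)^{2} = \left(14 + \left(7 \left(- \frac{1}{2}\right) + 1 \cdot \frac{1}{6}\right)\right)^{2} = \left(14 + \left(- \frac{7}{2} + \frac{1}{6}\right)\right)^{2} = \left(14 - \frac{10}{3}\right)^{2} = \left(\frac{32}{3}\right)^{2} = \frac{1024}{9}$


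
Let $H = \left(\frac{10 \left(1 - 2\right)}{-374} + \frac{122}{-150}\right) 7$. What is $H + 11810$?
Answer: $\frac{165558026}{14025} \approx 11805.0$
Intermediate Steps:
$H = - \frac{77224}{14025}$ ($H = \left(10 \left(-1\right) \left(- \frac{1}{374}\right) + 122 \left(- \frac{1}{150}\right)\right) 7 = \left(\left(-10\right) \left(- \frac{1}{374}\right) - \frac{61}{75}\right) 7 = \left(\frac{5}{187} - \frac{61}{75}\right) 7 = \left(- \frac{11032}{14025}\right) 7 = - \frac{77224}{14025} \approx -5.5062$)
$H + 11810 = - \frac{77224}{14025} + 11810 = \frac{165558026}{14025}$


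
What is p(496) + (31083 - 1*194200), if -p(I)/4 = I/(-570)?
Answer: -46487353/285 ≈ -1.6311e+5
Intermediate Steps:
p(I) = 2*I/285 (p(I) = -4*I/(-570) = -4*I*(-1)/570 = -(-2)*I/285 = 2*I/285)
p(496) + (31083 - 1*194200) = (2/285)*496 + (31083 - 1*194200) = 992/285 + (31083 - 194200) = 992/285 - 163117 = -46487353/285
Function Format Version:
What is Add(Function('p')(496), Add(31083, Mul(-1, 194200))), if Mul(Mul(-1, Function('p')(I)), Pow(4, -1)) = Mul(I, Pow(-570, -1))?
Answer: Rational(-46487353, 285) ≈ -1.6311e+5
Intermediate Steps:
Function('p')(I) = Mul(Rational(2, 285), I) (Function('p')(I) = Mul(-4, Mul(I, Pow(-570, -1))) = Mul(-4, Mul(I, Rational(-1, 570))) = Mul(-4, Mul(Rational(-1, 570), I)) = Mul(Rational(2, 285), I))
Add(Function('p')(496), Add(31083, Mul(-1, 194200))) = Add(Mul(Rational(2, 285), 496), Add(31083, Mul(-1, 194200))) = Add(Rational(992, 285), Add(31083, -194200)) = Add(Rational(992, 285), -163117) = Rational(-46487353, 285)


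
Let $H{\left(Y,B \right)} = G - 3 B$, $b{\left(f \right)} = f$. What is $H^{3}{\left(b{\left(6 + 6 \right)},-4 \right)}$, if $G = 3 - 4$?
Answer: $1331$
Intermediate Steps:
$G = -1$ ($G = 3 - 4 = -1$)
$H{\left(Y,B \right)} = -1 - 3 B$
$H^{3}{\left(b{\left(6 + 6 \right)},-4 \right)} = \left(-1 - -12\right)^{3} = \left(-1 + 12\right)^{3} = 11^{3} = 1331$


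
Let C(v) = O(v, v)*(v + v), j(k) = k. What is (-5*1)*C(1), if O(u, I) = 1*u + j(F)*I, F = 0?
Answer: -10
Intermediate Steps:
O(u, I) = u (O(u, I) = 1*u + 0*I = u + 0 = u)
C(v) = 2*v² (C(v) = v*(v + v) = v*(2*v) = 2*v²)
(-5*1)*C(1) = (-5*1)*(2*1²) = -10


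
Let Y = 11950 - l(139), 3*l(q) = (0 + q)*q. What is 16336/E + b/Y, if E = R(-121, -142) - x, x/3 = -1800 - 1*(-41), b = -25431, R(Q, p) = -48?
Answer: -128918353/86430141 ≈ -1.4916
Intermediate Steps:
l(q) = q**2/3 (l(q) = ((0 + q)*q)/3 = (q*q)/3 = q**2/3)
x = -5277 (x = 3*(-1800 - 1*(-41)) = 3*(-1800 + 41) = 3*(-1759) = -5277)
Y = 16529/3 (Y = 11950 - 139**2/3 = 11950 - 19321/3 = 16529/3 ≈ 5509.7)
E = 5229 (E = -48 - 1*(-5277) = -48 + 5277 = 5229)
16336/E + b/Y = 16336/5229 - 25431/16529/3 = 16336*(1/5229) - 25431*3/16529 = 16336/5229 - 76293/16529 = -128918353/86430141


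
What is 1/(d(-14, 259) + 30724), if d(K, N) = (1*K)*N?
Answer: 1/27098 ≈ 3.6903e-5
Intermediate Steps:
d(K, N) = K*N
1/(d(-14, 259) + 30724) = 1/(-14*259 + 30724) = 1/(-3626 + 30724) = 1/27098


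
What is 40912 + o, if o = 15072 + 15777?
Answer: 71761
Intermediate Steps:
o = 30849
40912 + o = 40912 + 30849 = 71761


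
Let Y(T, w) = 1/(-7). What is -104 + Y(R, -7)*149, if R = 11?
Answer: -877/7 ≈ -125.29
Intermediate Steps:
Y(T, w) = -⅐
-104 + Y(R, -7)*149 = -104 - ⅐*149 = -104 - 149/7 = -877/7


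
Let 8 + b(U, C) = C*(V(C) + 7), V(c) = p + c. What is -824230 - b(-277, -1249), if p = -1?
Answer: -2376729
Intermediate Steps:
V(c) = -1 + c
b(U, C) = -8 + C*(6 + C) (b(U, C) = -8 + C*((-1 + C) + 7) = -8 + C*(6 + C))
-824230 - b(-277, -1249) = -824230 - (-8 + (-1249)² + 6*(-1249)) = -824230 - (-8 + 1560001 - 7494) = -824230 - 1*1552499 = -824230 - 1552499 = -2376729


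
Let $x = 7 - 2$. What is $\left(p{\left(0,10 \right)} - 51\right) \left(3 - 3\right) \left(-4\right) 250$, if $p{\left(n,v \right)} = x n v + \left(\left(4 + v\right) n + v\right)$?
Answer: $0$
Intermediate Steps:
$x = 5$ ($x = 7 - 2 = 5$)
$p{\left(n,v \right)} = v + n \left(4 + v\right) + 5 n v$ ($p{\left(n,v \right)} = 5 n v + \left(\left(4 + v\right) n + v\right) = 5 n v + \left(n \left(4 + v\right) + v\right) = 5 n v + \left(v + n \left(4 + v\right)\right) = v + n \left(4 + v\right) + 5 n v$)
$\left(p{\left(0,10 \right)} - 51\right) \left(3 - 3\right) \left(-4\right) 250 = \left(\left(10 + 4 \cdot 0 + 6 \cdot 0 \cdot 10\right) - 51\right) \left(3 - 3\right) \left(-4\right) 250 = \left(\left(10 + 0 + 0\right) - 51\right) 0 \left(-4\right) 250 = \left(10 - 51\right) 0 \cdot 250 = \left(-41\right) 0 = 0$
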